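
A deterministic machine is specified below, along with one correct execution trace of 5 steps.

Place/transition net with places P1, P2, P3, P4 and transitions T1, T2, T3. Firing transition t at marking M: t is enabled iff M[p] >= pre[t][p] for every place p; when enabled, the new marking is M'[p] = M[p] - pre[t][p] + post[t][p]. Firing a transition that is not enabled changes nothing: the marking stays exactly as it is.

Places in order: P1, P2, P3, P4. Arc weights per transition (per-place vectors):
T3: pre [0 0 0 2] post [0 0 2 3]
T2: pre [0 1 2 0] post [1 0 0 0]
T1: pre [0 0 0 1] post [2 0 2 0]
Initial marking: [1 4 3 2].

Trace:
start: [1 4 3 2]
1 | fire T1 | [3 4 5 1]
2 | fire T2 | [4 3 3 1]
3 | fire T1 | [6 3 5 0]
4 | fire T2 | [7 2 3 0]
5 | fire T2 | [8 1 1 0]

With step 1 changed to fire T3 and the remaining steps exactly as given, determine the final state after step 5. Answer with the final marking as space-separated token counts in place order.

(re-executing from step 1 with the substitution; state before step 1: [1 4 3 2])
1 | fire T3 | [1 4 5 3]
2 | fire T2 | [2 3 3 3]
3 | fire T1 | [4 3 5 2]
4 | fire T2 | [5 2 3 2]
5 | fire T2 | [6 1 1 2]

6 1 1 2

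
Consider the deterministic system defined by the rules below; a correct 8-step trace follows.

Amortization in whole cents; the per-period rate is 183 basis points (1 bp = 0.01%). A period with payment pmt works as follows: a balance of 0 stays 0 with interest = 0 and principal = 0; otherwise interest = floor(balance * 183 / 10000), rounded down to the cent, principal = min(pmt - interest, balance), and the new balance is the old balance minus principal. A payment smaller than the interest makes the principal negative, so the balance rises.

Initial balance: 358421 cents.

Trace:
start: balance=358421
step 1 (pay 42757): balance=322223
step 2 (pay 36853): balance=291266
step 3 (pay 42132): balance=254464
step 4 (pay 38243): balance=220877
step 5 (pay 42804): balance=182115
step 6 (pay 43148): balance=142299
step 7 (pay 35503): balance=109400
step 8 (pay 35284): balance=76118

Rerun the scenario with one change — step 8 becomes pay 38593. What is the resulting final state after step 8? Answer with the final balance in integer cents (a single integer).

72809

(re-executing from step 8 with the substitution; state before step 8: balance=109400)
step 8 (pay 38593): balance=72809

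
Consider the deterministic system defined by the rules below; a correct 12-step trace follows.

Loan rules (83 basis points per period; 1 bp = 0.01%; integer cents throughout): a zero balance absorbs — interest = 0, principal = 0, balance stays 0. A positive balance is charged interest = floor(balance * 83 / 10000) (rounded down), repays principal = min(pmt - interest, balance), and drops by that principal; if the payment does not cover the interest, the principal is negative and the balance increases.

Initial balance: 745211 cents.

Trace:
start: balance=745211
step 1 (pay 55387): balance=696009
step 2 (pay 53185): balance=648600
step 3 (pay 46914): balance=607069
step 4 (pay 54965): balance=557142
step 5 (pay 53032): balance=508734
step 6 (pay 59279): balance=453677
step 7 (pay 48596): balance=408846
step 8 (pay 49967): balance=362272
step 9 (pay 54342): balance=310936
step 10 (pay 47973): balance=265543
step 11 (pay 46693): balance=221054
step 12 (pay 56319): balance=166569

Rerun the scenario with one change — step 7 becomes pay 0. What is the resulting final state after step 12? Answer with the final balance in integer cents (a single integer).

(re-executing from step 7 with the substitution; state before step 7: balance=453677)
step 7 (pay 0): balance=457442
step 8 (pay 49967): balance=411271
step 9 (pay 54342): balance=360342
step 10 (pay 47973): balance=315359
step 11 (pay 46693): balance=271283
step 12 (pay 56319): balance=217215

217215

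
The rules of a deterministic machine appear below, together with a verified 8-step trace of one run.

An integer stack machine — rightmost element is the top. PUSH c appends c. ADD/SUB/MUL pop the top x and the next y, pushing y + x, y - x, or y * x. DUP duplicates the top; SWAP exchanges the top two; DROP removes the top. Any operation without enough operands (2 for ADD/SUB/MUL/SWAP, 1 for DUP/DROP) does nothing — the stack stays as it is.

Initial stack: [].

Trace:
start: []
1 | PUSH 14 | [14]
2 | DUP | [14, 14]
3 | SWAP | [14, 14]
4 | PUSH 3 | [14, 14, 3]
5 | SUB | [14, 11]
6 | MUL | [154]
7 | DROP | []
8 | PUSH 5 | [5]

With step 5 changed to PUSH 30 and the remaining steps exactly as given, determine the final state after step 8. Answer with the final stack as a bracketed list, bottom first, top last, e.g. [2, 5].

(re-executing from step 5 with the substitution; state before step 5: [14, 14, 3])
5 | PUSH 30 | [14, 14, 3, 30]
6 | MUL | [14, 14, 90]
7 | DROP | [14, 14]
8 | PUSH 5 | [14, 14, 5]

[14, 14, 5]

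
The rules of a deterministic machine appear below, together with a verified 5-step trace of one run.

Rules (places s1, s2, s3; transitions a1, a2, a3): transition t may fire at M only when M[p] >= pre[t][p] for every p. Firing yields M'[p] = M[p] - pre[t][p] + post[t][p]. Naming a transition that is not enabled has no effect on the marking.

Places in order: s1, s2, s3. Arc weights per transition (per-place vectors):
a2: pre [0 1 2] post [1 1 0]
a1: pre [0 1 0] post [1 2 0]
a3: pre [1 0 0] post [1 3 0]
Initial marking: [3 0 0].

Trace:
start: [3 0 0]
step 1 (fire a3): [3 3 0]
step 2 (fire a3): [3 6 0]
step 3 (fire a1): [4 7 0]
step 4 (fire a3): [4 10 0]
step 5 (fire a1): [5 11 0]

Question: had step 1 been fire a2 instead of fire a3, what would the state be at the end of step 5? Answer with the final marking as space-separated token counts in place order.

(re-executing from step 1 with the substitution; state before step 1: [3 0 0])
step 1 (fire a2): [3 0 0]
step 2 (fire a3): [3 3 0]
step 3 (fire a1): [4 4 0]
step 4 (fire a3): [4 7 0]
step 5 (fire a1): [5 8 0]

5 8 0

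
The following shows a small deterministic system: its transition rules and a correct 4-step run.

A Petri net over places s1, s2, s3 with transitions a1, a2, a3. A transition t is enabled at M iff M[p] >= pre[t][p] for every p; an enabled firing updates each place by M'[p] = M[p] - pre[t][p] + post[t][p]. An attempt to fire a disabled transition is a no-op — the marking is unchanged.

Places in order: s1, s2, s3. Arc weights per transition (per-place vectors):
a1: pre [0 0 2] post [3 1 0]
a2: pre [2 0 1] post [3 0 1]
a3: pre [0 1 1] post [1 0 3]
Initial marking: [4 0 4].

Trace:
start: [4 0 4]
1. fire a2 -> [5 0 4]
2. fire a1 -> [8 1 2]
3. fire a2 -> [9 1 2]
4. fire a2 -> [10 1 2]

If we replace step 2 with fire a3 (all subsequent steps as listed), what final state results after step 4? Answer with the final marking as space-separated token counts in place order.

7 0 4

(re-executing from step 2 with the substitution; state before step 2: [5 0 4])
2. fire a3 -> [5 0 4]
3. fire a2 -> [6 0 4]
4. fire a2 -> [7 0 4]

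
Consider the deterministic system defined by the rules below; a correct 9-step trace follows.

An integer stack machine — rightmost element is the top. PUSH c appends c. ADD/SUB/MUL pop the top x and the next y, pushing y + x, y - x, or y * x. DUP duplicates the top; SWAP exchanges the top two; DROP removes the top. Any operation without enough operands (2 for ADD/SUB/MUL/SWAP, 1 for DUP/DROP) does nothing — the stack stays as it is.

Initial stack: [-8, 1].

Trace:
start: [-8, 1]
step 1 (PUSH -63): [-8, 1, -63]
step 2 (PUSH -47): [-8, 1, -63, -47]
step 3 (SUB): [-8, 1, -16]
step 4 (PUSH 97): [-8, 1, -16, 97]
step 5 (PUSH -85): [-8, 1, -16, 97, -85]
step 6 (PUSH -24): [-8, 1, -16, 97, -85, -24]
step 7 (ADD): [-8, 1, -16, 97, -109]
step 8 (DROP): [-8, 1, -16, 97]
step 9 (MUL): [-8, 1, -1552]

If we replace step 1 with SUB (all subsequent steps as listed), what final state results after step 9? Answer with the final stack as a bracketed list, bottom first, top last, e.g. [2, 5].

(re-executing from step 1 with the substitution; state before step 1: [-8, 1])
step 1 (SUB): [-9]
step 2 (PUSH -47): [-9, -47]
step 3 (SUB): [38]
step 4 (PUSH 97): [38, 97]
step 5 (PUSH -85): [38, 97, -85]
step 6 (PUSH -24): [38, 97, -85, -24]
step 7 (ADD): [38, 97, -109]
step 8 (DROP): [38, 97]
step 9 (MUL): [3686]

[3686]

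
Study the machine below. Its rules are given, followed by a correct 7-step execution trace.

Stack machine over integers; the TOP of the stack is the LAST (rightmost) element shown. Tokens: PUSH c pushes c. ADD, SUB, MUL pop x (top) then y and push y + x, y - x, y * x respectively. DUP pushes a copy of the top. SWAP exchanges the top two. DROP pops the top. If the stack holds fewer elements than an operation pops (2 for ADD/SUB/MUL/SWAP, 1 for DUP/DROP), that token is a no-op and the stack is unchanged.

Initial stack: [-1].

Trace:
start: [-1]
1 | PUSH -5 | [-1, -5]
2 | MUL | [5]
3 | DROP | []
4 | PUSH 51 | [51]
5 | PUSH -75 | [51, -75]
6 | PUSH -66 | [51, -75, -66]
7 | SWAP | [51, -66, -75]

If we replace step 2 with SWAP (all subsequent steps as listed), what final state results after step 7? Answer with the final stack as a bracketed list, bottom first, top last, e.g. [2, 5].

[-5, 51, -66, -75]

(re-executing from step 2 with the substitution; state before step 2: [-1, -5])
2 | SWAP | [-5, -1]
3 | DROP | [-5]
4 | PUSH 51 | [-5, 51]
5 | PUSH -75 | [-5, 51, -75]
6 | PUSH -66 | [-5, 51, -75, -66]
7 | SWAP | [-5, 51, -66, -75]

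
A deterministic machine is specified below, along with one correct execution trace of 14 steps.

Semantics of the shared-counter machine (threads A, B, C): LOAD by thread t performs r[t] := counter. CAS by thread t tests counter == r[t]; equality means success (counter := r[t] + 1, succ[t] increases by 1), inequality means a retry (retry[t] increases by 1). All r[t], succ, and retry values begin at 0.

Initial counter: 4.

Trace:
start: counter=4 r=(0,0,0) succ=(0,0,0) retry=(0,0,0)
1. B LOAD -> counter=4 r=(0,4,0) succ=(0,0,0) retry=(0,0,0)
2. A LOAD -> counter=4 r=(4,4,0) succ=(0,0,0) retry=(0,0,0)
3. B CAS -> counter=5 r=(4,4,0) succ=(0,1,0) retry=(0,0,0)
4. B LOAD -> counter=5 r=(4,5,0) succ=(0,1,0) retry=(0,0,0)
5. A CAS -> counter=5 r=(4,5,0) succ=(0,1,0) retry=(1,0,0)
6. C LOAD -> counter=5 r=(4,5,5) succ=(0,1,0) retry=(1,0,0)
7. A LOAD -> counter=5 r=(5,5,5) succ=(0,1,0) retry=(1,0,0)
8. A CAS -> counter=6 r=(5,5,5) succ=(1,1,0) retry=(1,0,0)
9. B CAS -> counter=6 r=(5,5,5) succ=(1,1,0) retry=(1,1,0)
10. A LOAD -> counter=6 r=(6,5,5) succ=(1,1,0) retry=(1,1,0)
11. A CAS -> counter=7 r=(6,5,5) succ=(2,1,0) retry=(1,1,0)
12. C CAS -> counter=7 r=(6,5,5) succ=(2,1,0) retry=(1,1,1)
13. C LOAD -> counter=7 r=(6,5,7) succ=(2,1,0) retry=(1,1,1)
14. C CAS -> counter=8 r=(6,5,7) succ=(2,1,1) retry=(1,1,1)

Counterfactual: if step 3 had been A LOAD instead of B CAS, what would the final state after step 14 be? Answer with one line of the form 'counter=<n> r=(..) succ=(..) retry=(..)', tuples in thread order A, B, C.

counter=8 r=(6,4,7) succ=(3,0,1) retry=(0,1,1)

(re-executing from step 3 with the substitution; state before step 3: counter=4 r=(4,4,0) succ=(0,0,0) retry=(0,0,0))
3. A LOAD -> counter=4 r=(4,4,0) succ=(0,0,0) retry=(0,0,0)
4. B LOAD -> counter=4 r=(4,4,0) succ=(0,0,0) retry=(0,0,0)
5. A CAS -> counter=5 r=(4,4,0) succ=(1,0,0) retry=(0,0,0)
6. C LOAD -> counter=5 r=(4,4,5) succ=(1,0,0) retry=(0,0,0)
7. A LOAD -> counter=5 r=(5,4,5) succ=(1,0,0) retry=(0,0,0)
8. A CAS -> counter=6 r=(5,4,5) succ=(2,0,0) retry=(0,0,0)
9. B CAS -> counter=6 r=(5,4,5) succ=(2,0,0) retry=(0,1,0)
10. A LOAD -> counter=6 r=(6,4,5) succ=(2,0,0) retry=(0,1,0)
11. A CAS -> counter=7 r=(6,4,5) succ=(3,0,0) retry=(0,1,0)
12. C CAS -> counter=7 r=(6,4,5) succ=(3,0,0) retry=(0,1,1)
13. C LOAD -> counter=7 r=(6,4,7) succ=(3,0,0) retry=(0,1,1)
14. C CAS -> counter=8 r=(6,4,7) succ=(3,0,1) retry=(0,1,1)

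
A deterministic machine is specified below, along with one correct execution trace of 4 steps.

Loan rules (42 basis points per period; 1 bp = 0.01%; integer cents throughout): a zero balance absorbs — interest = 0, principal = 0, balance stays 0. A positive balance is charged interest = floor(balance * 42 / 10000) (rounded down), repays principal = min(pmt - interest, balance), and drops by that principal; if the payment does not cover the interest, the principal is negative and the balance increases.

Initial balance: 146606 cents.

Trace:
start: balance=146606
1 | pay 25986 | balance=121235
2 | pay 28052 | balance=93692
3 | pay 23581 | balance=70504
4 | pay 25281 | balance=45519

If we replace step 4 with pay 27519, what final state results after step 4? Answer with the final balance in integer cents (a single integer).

(re-executing from step 4 with the substitution; state before step 4: balance=70504)
4 | pay 27519 | balance=43281

43281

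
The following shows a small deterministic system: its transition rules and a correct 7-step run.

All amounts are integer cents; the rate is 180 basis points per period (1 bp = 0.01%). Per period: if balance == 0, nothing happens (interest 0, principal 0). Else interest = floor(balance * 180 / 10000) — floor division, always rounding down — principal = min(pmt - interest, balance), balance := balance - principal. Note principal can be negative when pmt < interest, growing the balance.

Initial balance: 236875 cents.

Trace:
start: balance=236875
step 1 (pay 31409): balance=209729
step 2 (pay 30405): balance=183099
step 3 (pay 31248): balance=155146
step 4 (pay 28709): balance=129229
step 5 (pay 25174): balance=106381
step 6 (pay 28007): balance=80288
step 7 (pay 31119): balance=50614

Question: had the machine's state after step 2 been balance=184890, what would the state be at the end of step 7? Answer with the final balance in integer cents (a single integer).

state after step 2 := balance=184890
step 3 (pay 31248): balance=156970
step 4 (pay 28709): balance=131086
step 5 (pay 25174): balance=108271
step 6 (pay 28007): balance=82212
step 7 (pay 31119): balance=52572

52572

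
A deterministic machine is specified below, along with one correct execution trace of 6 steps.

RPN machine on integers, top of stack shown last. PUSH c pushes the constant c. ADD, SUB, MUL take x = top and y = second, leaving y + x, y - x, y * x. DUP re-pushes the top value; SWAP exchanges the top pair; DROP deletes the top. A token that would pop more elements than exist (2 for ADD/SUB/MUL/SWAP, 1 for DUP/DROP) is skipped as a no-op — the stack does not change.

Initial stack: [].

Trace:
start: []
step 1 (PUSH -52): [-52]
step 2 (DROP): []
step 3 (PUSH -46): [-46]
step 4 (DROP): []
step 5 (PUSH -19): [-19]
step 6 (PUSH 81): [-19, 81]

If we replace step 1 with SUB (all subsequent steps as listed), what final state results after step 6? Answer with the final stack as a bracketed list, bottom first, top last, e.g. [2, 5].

[-19, 81]

(re-executing from step 1 with the substitution; state before step 1: [])
step 1 (SUB): []
step 2 (DROP): []
step 3 (PUSH -46): [-46]
step 4 (DROP): []
step 5 (PUSH -19): [-19]
step 6 (PUSH 81): [-19, 81]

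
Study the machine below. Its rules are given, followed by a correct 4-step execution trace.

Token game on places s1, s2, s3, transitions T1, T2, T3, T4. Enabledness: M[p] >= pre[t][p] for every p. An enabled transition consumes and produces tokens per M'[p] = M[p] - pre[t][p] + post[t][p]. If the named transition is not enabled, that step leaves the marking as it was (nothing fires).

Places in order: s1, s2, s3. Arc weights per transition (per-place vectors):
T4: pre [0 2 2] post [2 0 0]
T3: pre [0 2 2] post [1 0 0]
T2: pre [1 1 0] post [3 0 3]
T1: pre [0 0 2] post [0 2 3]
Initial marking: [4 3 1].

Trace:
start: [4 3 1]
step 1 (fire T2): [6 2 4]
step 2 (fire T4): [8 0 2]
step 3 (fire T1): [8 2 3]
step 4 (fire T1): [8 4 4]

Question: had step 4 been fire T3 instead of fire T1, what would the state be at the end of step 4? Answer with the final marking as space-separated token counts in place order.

9 0 1

(re-executing from step 4 with the substitution; state before step 4: [8 2 3])
step 4 (fire T3): [9 0 1]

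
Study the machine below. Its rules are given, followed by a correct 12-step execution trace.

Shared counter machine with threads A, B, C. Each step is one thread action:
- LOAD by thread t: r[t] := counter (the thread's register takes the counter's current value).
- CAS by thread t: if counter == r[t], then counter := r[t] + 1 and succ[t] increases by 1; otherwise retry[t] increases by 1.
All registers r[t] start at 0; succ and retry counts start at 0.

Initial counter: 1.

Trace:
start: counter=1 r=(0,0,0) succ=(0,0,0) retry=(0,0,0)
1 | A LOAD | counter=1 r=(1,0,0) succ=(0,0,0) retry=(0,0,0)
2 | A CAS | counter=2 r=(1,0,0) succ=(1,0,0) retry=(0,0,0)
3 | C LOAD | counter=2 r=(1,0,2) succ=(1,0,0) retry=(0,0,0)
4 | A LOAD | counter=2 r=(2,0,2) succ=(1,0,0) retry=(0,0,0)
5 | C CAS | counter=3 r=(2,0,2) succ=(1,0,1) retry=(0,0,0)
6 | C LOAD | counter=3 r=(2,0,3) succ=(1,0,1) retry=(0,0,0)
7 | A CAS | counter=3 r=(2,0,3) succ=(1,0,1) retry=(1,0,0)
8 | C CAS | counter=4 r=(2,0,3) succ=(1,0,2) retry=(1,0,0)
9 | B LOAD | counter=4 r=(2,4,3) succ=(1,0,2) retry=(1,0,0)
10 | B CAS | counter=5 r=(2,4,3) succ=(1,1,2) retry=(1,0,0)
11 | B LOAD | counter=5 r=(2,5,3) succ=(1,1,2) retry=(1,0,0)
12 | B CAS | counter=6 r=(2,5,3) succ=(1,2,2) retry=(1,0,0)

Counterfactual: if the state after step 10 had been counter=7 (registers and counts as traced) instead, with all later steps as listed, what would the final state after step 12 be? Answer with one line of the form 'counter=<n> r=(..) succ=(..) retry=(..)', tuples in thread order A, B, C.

counter=8 r=(2,7,3) succ=(1,2,2) retry=(1,0,0)

state after step 10 := counter=7 r=(2,4,3) succ=(1,1,2) retry=(1,0,0)
11 | B LOAD | counter=7 r=(2,7,3) succ=(1,1,2) retry=(1,0,0)
12 | B CAS | counter=8 r=(2,7,3) succ=(1,2,2) retry=(1,0,0)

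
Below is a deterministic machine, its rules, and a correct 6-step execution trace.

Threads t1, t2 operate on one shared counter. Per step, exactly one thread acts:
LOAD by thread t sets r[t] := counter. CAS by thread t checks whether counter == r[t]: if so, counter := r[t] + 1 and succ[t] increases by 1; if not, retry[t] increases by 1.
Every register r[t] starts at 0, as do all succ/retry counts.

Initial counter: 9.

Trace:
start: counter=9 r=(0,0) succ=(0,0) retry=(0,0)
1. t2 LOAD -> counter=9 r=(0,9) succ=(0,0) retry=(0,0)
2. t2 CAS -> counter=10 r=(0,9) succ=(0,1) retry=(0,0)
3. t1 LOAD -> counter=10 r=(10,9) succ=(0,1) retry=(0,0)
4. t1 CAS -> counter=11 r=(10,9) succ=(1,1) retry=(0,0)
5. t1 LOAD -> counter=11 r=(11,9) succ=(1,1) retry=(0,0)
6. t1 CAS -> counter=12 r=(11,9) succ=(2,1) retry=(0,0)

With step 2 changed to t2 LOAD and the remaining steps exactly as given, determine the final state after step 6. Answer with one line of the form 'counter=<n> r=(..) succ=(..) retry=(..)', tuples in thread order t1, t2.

counter=11 r=(10,9) succ=(2,0) retry=(0,0)

(re-executing from step 2 with the substitution; state before step 2: counter=9 r=(0,9) succ=(0,0) retry=(0,0))
2. t2 LOAD -> counter=9 r=(0,9) succ=(0,0) retry=(0,0)
3. t1 LOAD -> counter=9 r=(9,9) succ=(0,0) retry=(0,0)
4. t1 CAS -> counter=10 r=(9,9) succ=(1,0) retry=(0,0)
5. t1 LOAD -> counter=10 r=(10,9) succ=(1,0) retry=(0,0)
6. t1 CAS -> counter=11 r=(10,9) succ=(2,0) retry=(0,0)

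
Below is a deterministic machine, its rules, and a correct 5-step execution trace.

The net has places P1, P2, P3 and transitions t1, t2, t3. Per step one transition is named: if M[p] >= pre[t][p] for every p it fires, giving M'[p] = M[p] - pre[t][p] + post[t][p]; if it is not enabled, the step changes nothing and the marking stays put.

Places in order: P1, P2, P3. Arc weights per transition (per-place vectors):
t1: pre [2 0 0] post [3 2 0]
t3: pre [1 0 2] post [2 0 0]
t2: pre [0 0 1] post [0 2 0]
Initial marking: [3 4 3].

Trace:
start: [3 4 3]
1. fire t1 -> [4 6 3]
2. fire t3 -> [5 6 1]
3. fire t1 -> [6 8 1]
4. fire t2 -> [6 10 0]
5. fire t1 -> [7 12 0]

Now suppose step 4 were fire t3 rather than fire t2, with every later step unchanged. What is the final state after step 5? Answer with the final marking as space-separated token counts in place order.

7 10 1

(re-executing from step 4 with the substitution; state before step 4: [6 8 1])
4. fire t3 -> [6 8 1]
5. fire t1 -> [7 10 1]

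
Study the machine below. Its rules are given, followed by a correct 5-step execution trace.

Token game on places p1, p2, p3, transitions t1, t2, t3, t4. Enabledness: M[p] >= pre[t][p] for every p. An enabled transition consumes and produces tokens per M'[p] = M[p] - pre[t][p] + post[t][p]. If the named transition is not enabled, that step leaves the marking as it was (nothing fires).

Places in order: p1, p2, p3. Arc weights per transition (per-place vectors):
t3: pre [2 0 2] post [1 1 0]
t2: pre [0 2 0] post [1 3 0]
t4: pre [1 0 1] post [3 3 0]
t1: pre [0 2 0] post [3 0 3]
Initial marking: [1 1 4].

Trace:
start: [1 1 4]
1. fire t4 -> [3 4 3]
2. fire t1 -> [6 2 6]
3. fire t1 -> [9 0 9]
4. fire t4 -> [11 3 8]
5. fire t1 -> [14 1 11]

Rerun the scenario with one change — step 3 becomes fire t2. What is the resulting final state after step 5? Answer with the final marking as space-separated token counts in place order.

(re-executing from step 3 with the substitution; state before step 3: [6 2 6])
3. fire t2 -> [7 3 6]
4. fire t4 -> [9 6 5]
5. fire t1 -> [12 4 8]

12 4 8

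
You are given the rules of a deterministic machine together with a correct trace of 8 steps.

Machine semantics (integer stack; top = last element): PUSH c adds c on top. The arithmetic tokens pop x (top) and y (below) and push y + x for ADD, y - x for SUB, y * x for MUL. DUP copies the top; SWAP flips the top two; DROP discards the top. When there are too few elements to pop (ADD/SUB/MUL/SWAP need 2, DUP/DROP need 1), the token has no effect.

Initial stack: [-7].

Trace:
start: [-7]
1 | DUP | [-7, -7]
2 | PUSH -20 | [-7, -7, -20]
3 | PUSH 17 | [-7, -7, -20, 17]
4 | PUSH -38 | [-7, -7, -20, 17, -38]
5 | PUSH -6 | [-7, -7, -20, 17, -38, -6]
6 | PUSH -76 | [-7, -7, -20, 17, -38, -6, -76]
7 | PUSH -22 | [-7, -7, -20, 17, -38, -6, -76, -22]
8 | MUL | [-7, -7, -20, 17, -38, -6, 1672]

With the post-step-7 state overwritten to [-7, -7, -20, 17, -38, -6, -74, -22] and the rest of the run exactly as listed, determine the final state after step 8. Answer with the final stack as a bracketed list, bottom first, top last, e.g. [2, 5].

[-7, -7, -20, 17, -38, -6, 1628]

state after step 7 := [-7, -7, -20, 17, -38, -6, -74, -22]
8 | MUL | [-7, -7, -20, 17, -38, -6, 1628]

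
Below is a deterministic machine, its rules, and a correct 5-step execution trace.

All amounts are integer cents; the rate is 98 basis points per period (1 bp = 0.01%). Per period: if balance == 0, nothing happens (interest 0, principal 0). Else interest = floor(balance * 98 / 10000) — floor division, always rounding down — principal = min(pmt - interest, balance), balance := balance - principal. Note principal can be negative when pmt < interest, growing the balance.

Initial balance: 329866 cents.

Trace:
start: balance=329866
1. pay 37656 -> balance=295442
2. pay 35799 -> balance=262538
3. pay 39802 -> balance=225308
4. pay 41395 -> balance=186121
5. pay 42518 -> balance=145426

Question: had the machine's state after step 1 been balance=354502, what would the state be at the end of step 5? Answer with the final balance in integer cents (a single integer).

state after step 1 := balance=354502
2. pay 35799 -> balance=322177
3. pay 39802 -> balance=285532
4. pay 41395 -> balance=246935
5. pay 42518 -> balance=206836

206836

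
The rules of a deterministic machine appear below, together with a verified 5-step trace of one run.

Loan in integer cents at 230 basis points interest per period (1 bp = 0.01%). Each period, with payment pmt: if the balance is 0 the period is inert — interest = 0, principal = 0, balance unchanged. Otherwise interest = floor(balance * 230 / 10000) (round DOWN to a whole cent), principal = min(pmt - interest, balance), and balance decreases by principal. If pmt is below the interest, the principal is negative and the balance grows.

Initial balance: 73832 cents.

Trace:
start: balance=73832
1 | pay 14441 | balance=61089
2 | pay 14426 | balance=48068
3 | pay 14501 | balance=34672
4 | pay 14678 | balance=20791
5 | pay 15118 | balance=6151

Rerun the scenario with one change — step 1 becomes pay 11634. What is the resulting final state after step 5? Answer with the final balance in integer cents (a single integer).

(re-executing from step 1 with the substitution; state before step 1: balance=73832)
1 | pay 11634 | balance=63896
2 | pay 14426 | balance=50939
3 | pay 14501 | balance=37609
4 | pay 14678 | balance=23796
5 | pay 15118 | balance=9225

9225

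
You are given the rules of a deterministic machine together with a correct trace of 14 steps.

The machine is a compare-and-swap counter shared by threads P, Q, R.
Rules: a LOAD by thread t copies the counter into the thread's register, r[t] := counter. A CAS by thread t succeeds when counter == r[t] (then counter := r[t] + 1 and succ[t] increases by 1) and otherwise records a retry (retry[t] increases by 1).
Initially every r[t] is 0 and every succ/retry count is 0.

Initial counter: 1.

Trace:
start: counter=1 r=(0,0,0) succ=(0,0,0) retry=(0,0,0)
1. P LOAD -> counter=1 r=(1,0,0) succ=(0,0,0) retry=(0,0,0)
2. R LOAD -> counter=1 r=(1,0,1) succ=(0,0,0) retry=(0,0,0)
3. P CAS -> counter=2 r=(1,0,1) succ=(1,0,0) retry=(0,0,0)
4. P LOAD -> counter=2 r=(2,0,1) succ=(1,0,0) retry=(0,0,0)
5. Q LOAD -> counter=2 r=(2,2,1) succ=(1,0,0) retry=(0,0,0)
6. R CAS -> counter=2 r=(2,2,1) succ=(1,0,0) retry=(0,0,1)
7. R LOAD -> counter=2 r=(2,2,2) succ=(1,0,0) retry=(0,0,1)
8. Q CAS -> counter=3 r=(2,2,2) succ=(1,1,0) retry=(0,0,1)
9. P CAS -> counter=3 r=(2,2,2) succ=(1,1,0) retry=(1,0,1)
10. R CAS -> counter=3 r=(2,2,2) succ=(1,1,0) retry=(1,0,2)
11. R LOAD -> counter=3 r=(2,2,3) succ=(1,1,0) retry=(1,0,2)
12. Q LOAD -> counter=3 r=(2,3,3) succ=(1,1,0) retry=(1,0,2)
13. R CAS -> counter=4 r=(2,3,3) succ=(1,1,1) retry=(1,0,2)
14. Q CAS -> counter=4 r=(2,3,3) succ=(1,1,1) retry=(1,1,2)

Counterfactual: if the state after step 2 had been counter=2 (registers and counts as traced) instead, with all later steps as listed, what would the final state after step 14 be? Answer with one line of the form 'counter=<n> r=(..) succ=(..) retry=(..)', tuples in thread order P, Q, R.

state after step 2 := counter=2 r=(1,0,1) succ=(0,0,0) retry=(0,0,0)
3. P CAS -> counter=2 r=(1,0,1) succ=(0,0,0) retry=(1,0,0)
4. P LOAD -> counter=2 r=(2,0,1) succ=(0,0,0) retry=(1,0,0)
5. Q LOAD -> counter=2 r=(2,2,1) succ=(0,0,0) retry=(1,0,0)
6. R CAS -> counter=2 r=(2,2,1) succ=(0,0,0) retry=(1,0,1)
7. R LOAD -> counter=2 r=(2,2,2) succ=(0,0,0) retry=(1,0,1)
8. Q CAS -> counter=3 r=(2,2,2) succ=(0,1,0) retry=(1,0,1)
9. P CAS -> counter=3 r=(2,2,2) succ=(0,1,0) retry=(2,0,1)
10. R CAS -> counter=3 r=(2,2,2) succ=(0,1,0) retry=(2,0,2)
11. R LOAD -> counter=3 r=(2,2,3) succ=(0,1,0) retry=(2,0,2)
12. Q LOAD -> counter=3 r=(2,3,3) succ=(0,1,0) retry=(2,0,2)
13. R CAS -> counter=4 r=(2,3,3) succ=(0,1,1) retry=(2,0,2)
14. Q CAS -> counter=4 r=(2,3,3) succ=(0,1,1) retry=(2,1,2)

counter=4 r=(2,3,3) succ=(0,1,1) retry=(2,1,2)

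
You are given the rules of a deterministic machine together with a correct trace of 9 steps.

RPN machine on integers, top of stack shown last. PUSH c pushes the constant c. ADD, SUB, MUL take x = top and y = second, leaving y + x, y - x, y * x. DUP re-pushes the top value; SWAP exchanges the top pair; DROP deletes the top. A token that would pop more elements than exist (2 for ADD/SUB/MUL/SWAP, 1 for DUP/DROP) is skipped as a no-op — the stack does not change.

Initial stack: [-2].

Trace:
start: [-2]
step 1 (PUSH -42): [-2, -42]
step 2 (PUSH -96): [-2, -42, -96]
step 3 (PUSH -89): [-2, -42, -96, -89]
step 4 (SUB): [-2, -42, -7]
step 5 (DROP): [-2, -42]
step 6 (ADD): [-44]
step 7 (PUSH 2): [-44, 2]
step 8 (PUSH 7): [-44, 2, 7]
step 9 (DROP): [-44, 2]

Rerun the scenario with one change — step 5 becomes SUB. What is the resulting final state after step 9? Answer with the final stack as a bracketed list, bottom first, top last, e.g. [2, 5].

[-37, 2]

(re-executing from step 5 with the substitution; state before step 5: [-2, -42, -7])
step 5 (SUB): [-2, -35]
step 6 (ADD): [-37]
step 7 (PUSH 2): [-37, 2]
step 8 (PUSH 7): [-37, 2, 7]
step 9 (DROP): [-37, 2]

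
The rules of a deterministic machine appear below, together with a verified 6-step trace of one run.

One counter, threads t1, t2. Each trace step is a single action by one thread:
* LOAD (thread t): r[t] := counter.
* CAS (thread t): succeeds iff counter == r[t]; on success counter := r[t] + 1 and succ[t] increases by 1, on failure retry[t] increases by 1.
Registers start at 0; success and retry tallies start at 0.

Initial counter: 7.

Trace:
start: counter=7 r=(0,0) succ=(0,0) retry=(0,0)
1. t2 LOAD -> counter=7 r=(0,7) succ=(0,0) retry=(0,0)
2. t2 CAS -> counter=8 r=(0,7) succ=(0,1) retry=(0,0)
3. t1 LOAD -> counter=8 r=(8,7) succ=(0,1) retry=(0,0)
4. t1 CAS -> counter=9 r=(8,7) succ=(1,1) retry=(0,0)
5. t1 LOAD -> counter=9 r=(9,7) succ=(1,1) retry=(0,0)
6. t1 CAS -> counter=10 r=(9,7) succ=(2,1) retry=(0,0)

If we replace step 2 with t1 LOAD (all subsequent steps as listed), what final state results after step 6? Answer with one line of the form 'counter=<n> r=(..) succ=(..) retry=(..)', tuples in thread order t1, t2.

(re-executing from step 2 with the substitution; state before step 2: counter=7 r=(0,7) succ=(0,0) retry=(0,0))
2. t1 LOAD -> counter=7 r=(7,7) succ=(0,0) retry=(0,0)
3. t1 LOAD -> counter=7 r=(7,7) succ=(0,0) retry=(0,0)
4. t1 CAS -> counter=8 r=(7,7) succ=(1,0) retry=(0,0)
5. t1 LOAD -> counter=8 r=(8,7) succ=(1,0) retry=(0,0)
6. t1 CAS -> counter=9 r=(8,7) succ=(2,0) retry=(0,0)

counter=9 r=(8,7) succ=(2,0) retry=(0,0)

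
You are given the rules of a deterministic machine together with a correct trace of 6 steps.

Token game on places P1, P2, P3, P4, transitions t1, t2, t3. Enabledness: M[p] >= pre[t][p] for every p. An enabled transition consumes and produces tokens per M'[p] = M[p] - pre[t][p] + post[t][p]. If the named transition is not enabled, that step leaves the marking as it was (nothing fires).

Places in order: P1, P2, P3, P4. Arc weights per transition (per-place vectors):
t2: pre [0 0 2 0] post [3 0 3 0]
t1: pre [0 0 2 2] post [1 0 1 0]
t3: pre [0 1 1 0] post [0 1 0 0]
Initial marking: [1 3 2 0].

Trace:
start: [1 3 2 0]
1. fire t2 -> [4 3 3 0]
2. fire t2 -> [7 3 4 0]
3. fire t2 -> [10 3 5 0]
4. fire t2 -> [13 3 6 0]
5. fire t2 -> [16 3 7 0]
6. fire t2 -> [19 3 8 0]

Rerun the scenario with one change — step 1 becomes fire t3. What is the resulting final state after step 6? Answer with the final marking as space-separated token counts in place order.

1 3 1 0

(re-executing from step 1 with the substitution; state before step 1: [1 3 2 0])
1. fire t3 -> [1 3 1 0]
2. fire t2 -> [1 3 1 0]
3. fire t2 -> [1 3 1 0]
4. fire t2 -> [1 3 1 0]
5. fire t2 -> [1 3 1 0]
6. fire t2 -> [1 3 1 0]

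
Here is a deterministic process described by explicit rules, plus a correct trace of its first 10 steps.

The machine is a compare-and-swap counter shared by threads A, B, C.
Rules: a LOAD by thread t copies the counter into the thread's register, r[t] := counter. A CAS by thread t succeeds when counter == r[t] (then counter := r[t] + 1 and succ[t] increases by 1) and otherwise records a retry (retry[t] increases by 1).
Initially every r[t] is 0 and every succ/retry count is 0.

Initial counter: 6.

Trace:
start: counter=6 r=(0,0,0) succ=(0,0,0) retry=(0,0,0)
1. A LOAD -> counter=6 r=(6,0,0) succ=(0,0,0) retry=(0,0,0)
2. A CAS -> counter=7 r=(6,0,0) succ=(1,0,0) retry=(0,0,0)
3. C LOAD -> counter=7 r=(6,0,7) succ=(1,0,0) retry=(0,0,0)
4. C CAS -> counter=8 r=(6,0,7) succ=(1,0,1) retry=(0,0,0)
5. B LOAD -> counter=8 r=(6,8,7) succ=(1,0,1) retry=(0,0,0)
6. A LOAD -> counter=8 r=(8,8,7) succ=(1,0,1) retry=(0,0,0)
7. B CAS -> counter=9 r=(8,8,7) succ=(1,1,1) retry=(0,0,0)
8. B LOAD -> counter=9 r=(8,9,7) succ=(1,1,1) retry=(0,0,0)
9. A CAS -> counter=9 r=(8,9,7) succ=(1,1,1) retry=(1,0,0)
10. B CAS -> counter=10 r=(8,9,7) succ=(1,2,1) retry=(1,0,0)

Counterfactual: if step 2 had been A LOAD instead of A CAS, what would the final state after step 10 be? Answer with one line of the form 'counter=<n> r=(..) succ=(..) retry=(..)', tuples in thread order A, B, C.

counter=9 r=(7,8,6) succ=(0,2,1) retry=(1,0,0)

(re-executing from step 2 with the substitution; state before step 2: counter=6 r=(6,0,0) succ=(0,0,0) retry=(0,0,0))
2. A LOAD -> counter=6 r=(6,0,0) succ=(0,0,0) retry=(0,0,0)
3. C LOAD -> counter=6 r=(6,0,6) succ=(0,0,0) retry=(0,0,0)
4. C CAS -> counter=7 r=(6,0,6) succ=(0,0,1) retry=(0,0,0)
5. B LOAD -> counter=7 r=(6,7,6) succ=(0,0,1) retry=(0,0,0)
6. A LOAD -> counter=7 r=(7,7,6) succ=(0,0,1) retry=(0,0,0)
7. B CAS -> counter=8 r=(7,7,6) succ=(0,1,1) retry=(0,0,0)
8. B LOAD -> counter=8 r=(7,8,6) succ=(0,1,1) retry=(0,0,0)
9. A CAS -> counter=8 r=(7,8,6) succ=(0,1,1) retry=(1,0,0)
10. B CAS -> counter=9 r=(7,8,6) succ=(0,2,1) retry=(1,0,0)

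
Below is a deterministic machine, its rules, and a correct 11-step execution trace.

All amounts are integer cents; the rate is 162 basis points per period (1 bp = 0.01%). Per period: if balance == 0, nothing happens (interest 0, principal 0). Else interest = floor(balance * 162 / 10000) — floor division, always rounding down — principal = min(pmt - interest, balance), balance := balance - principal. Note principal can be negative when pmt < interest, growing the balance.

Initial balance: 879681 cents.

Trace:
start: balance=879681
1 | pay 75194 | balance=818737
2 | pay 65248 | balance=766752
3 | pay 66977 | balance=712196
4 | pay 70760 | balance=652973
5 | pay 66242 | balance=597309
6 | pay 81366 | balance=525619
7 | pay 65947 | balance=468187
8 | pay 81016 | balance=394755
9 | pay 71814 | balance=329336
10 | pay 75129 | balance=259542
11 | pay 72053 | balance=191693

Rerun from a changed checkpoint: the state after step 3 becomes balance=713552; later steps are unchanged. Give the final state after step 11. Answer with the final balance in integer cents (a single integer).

state after step 3 := balance=713552
4 | pay 70760 | balance=654351
5 | pay 66242 | balance=598709
6 | pay 81366 | balance=527042
7 | pay 65947 | balance=469633
8 | pay 81016 | balance=396225
9 | pay 71814 | balance=330829
10 | pay 75129 | balance=261059
11 | pay 72053 | balance=193235

193235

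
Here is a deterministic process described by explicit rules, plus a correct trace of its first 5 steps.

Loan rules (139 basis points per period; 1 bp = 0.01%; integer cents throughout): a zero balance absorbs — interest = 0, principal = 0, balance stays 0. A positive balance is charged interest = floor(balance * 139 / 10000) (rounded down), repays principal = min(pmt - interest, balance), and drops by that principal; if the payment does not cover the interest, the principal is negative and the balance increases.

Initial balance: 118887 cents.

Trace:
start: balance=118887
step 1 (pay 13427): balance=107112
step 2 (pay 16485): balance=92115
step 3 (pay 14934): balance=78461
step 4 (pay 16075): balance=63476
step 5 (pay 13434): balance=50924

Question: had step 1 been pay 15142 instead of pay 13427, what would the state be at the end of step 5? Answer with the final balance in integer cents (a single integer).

(re-executing from step 1 with the substitution; state before step 1: balance=118887)
step 1 (pay 15142): balance=105397
step 2 (pay 16485): balance=90377
step 3 (pay 14934): balance=76699
step 4 (pay 16075): balance=61690
step 5 (pay 13434): balance=49113

49113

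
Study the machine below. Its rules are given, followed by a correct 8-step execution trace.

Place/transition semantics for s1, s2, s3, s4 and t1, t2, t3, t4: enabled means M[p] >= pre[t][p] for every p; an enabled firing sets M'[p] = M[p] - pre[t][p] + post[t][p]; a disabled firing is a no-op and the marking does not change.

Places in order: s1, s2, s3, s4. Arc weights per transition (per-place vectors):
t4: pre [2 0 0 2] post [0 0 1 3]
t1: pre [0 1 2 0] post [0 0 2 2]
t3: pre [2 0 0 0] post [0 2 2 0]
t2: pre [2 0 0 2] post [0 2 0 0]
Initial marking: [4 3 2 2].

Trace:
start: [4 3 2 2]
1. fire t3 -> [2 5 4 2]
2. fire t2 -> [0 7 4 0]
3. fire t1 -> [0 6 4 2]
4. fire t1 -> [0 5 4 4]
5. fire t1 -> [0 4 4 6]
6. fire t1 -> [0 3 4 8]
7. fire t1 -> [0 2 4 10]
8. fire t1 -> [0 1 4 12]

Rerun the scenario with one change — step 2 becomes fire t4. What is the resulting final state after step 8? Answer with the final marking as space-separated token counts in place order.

(re-executing from step 2 with the substitution; state before step 2: [2 5 4 2])
2. fire t4 -> [0 5 5 3]
3. fire t1 -> [0 4 5 5]
4. fire t1 -> [0 3 5 7]
5. fire t1 -> [0 2 5 9]
6. fire t1 -> [0 1 5 11]
7. fire t1 -> [0 0 5 13]
8. fire t1 -> [0 0 5 13]

0 0 5 13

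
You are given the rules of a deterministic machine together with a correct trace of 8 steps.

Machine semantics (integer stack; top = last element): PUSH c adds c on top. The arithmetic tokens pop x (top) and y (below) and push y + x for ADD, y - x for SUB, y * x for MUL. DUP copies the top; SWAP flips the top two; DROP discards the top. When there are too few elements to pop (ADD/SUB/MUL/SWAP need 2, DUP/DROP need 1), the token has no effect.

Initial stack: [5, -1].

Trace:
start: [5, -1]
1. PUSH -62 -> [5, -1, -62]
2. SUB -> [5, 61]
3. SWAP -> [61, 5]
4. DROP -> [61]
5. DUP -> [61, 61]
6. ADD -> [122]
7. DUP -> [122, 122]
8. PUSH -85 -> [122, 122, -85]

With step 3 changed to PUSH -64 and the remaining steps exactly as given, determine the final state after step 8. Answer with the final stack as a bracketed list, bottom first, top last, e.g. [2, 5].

(re-executing from step 3 with the substitution; state before step 3: [5, 61])
3. PUSH -64 -> [5, 61, -64]
4. DROP -> [5, 61]
5. DUP -> [5, 61, 61]
6. ADD -> [5, 122]
7. DUP -> [5, 122, 122]
8. PUSH -85 -> [5, 122, 122, -85]

[5, 122, 122, -85]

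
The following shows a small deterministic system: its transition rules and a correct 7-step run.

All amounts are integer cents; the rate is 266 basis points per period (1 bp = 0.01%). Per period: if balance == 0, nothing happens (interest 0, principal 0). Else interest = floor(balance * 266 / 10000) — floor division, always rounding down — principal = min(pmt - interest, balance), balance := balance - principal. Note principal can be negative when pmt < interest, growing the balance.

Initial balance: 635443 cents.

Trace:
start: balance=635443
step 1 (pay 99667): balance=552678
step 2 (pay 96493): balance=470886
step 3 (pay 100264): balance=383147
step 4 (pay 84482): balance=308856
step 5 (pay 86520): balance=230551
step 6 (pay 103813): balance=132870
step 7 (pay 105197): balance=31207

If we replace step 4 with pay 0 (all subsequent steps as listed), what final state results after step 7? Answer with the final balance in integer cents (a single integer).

(re-executing from step 4 with the substitution; state before step 4: balance=383147)
step 4 (pay 0): balance=393338
step 5 (pay 86520): balance=317280
step 6 (pay 103813): balance=221906
step 7 (pay 105197): balance=122611

122611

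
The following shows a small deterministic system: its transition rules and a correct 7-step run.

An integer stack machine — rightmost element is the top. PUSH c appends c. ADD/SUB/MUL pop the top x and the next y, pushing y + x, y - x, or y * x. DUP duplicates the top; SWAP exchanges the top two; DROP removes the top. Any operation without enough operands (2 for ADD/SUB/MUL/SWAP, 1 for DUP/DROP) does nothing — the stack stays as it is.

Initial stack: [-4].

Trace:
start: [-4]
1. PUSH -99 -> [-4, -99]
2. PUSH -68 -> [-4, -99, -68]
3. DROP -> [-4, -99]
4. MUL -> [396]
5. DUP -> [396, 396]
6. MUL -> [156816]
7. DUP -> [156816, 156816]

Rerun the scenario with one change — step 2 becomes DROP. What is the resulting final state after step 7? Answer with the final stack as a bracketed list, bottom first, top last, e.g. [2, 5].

(re-executing from step 2 with the substitution; state before step 2: [-4, -99])
2. DROP -> [-4]
3. DROP -> []
4. MUL -> []
5. DUP -> []
6. MUL -> []
7. DUP -> []

[]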